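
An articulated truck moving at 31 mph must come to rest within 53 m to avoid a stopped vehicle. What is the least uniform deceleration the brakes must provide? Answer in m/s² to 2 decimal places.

Required deceleration ≈ 1.81 m/s²

31 mph × 0.44704 = 13.8582 m/s.
v² = 2a·d ⇒ a = v²/(2d) = 13.8582² / (2 × 53.000) = 192.050 / 106.000 = 1.8118 m/s².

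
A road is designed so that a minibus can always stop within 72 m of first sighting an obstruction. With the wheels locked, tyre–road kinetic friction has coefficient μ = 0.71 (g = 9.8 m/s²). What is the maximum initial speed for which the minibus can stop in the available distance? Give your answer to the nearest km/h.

Maximum speed ≈ 114 km/h

a = μg = 0.71 × 9.8 = 6.958 m/s².
v²/(2a) = d ⇒ v = √(2 × 6.958 × 72) = √1001.95 = 31.6536 m/s.
31.6536 m/s × 3.6 = 113.953 km/h.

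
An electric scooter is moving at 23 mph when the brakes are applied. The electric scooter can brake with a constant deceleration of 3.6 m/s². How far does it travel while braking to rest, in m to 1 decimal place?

Braking distance ≈ 14.7 m

23 mph × 0.44704 = 10.2819 m/s.
Braking distance = v²/(2a) = 10.2819² / (2 × 3.600) = 105.717 / 7.200 = 14.683 m.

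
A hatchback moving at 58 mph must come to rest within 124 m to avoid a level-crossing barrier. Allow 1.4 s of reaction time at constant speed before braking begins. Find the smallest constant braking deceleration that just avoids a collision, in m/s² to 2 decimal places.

58 mph × 0.44704 = 25.9283 m/s.
Distance covered during reaction = 25.9283 × 1.4 = 36.300 m.
Distance available for braking: 124 − 36.300 = 87.700 m.
v² = 2a·d ⇒ a = v²/(2d) = 25.9283² / (2 × 87.700) = 672.277 / 175.400 = 3.8328 m/s².

Required deceleration ≈ 3.83 m/s²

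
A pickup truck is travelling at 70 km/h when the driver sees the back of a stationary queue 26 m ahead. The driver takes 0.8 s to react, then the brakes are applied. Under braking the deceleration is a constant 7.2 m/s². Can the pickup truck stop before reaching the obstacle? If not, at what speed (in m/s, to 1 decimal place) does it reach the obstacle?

No — it strikes the obstacle at 15.1 m/s

70 km/h ÷ 3.6 = 19.4444 m/s.
Reaction distance = 19.4444 × 0.8 = 15.556 m.
Braking distance needed to stop: v²/(2a) = 378.085 / 14.400 = 26.256 m, so total needed = 15.556 + 26.256 = 41.812 m > 26 m — it cannot stop.
Distance remaining when braking begins: 26 − 15.556 = 10.444 m.
v² = v₀² − 2a·d = 378.085 − 2 × 7.200 × 10.444 = 227.691 m²/s².
v = √227.691 = 15.089 m/s.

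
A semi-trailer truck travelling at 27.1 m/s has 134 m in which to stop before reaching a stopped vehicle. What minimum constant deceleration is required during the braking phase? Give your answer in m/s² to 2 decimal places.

v² = 2a·d ⇒ a = v²/(2d) = 27.1000² / (2 × 134.000) = 734.410 / 268.000 = 2.7403 m/s².

Required deceleration ≈ 2.74 m/s²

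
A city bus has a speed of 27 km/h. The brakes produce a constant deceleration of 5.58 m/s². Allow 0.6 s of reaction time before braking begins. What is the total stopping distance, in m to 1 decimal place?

27 km/h ÷ 3.6 = 7.5000 m/s.
Reaction distance = v·t_r = 7.5000 × 0.6 = 4.500 m.
Braking distance = v²/(2a) = 7.5000² / (2 × 5.580) = 56.250 / 11.160 = 5.040 m.
Total = 4.500 + 5.040 = 9.540 m.

Total stopping distance ≈ 9.5 m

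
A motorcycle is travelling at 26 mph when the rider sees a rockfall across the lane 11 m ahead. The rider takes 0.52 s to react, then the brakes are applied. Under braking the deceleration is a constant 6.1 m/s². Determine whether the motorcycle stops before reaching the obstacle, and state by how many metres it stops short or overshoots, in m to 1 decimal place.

No — it overshoots by 6.1 m

26 mph × 0.44704 = 11.6230 m/s.
Reaction distance = 11.6230 × 0.52 = 6.044 m.
Braking distance = v²/(2a) = 135.094 / 12.200 = 11.073 m.
Total stopping distance = 6.044 + 11.073 = 17.117 m, vs 11 m available — it cannot stop in time and overshoots by 17.117 − 11 = 6.117 m.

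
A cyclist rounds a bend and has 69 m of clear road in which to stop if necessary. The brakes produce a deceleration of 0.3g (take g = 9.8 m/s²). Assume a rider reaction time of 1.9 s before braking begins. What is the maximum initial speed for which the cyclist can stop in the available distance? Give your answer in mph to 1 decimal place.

Maximum speed ≈ 34.3 mph

a = 0.3 × 9.8 = 2.940 m/s².
Stopping distance: v·t_r + v²/(2a) = 69 with t_r = 1.9 s and a = 2.940 m/s².
So v² + 11.172 v − 405.72 = 0.
Positive root: v = −a·t_r + √((a·t_r)² + 2a·d) = −5.586 + √(31.203 + 405.72) = 15.3167 m/s.
15.3167 m/s ÷ 0.44704 = 34.262 mph.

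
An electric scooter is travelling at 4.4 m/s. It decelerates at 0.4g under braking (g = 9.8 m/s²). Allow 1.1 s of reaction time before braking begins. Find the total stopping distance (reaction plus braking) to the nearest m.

a = 0.4 × 9.8 = 3.920 m/s².
Reaction distance = v·t_r = 4.4000 × 1.1 = 4.840 m.
Braking distance = v²/(2a) = 4.4000² / (2 × 3.920) = 19.360 / 7.840 = 2.469 m.
Total = 4.840 + 2.469 = 7.309 m.

Total stopping distance ≈ 7 m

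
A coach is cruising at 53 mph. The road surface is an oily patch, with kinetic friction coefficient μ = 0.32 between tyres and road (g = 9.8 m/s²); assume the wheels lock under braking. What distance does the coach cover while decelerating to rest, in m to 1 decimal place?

53 mph × 0.44704 = 23.6931 m/s.
a = μg = 0.32 × 9.8 = 3.136 m/s².
Braking distance = v²/(2a) = 23.6931² / (2 × 3.136) = 561.363 / 6.272 = 89.503 m.

Braking distance ≈ 89.5 m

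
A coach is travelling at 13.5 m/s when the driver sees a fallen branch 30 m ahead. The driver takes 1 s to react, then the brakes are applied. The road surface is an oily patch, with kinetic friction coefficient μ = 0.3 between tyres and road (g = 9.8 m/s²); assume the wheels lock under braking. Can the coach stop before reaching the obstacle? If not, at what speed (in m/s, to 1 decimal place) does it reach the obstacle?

No — it strikes the obstacle at 9.2 m/s

a = μg = 0.3 × 9.8 = 2.940 m/s².
Reaction distance = 13.5000 × 1 = 13.500 m.
Braking distance needed to stop: v²/(2a) = 182.250 / 5.880 = 30.995 m, so total needed = 13.500 + 30.995 = 44.495 m > 30 m — it cannot stop.
Distance remaining when braking begins: 30 − 13.500 = 16.500 m.
v² = v₀² − 2a·d = 182.250 − 2 × 2.940 × 16.500 = 85.230 m²/s².
v = √85.230 = 9.232 m/s.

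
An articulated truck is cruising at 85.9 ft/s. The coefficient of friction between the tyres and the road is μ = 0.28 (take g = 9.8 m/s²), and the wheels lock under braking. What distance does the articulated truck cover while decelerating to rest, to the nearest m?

Braking distance ≈ 125 m

85.9 ft/s × 0.3048 = 26.1823 m/s.
a = μg = 0.28 × 9.8 = 2.744 m/s².
Braking distance = v²/(2a) = 26.1823² / (2 × 2.744) = 685.513 / 5.488 = 124.911 m.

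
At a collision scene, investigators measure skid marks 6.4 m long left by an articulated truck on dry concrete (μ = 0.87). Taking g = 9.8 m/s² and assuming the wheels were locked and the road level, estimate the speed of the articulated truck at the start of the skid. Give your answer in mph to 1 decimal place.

Initial speed ≈ 23.4 mph

Deceleration a = μg = 0.87 × 9.8 = 8.526 m/s².
v = √(2a·d) = √(2 × 8.526 × 6.4) = √109.133 = 10.4467 m/s.
= 10.4467 ÷ 0.44704 = 23.369 mph.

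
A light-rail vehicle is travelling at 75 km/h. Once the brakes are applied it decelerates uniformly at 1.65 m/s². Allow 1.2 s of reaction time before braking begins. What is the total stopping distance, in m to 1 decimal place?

Total stopping distance ≈ 156.5 m

75 km/h ÷ 3.6 = 20.8333 m/s.
Reaction distance = v·t_r = 20.8333 × 1.2 = 25.000 m.
Braking distance = v²/(2a) = 20.8333² / (2 × 1.650) = 434.026 / 3.300 = 131.523 m.
Total = 25.000 + 131.523 = 156.523 m.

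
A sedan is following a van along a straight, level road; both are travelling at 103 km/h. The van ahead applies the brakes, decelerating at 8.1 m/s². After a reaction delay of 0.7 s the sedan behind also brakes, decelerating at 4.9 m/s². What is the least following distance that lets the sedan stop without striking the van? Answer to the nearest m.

Minimum gap ≈ 53 m

103 km/h ÷ 3.6 = 28.6111 m/s.
Leader travels v²/(2a_L) = 818.595 / 16.200 = 50.531 m before stopping.
Follower covers v·t_r = 28.6111 × 0.7 = 20.028 m while reacting, then v²/(2a_F) = 818.595 / 9.800 = 83.530 m while braking, for a total of 20.028 + 83.530 = 103.558 m.
Since a_F ≤ a_L and the follower starts braking later, the follower is never slower than the leader, so the closest approach is when both have stopped.
Minimum gap = 103.558 − 50.531 = 53.027 m.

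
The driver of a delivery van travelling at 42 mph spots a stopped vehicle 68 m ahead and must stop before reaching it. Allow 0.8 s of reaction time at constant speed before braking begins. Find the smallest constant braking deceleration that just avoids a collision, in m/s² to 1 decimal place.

42 mph × 0.44704 = 18.7757 m/s.
Distance covered during reaction = 18.7757 × 0.8 = 15.021 m.
Distance available for braking: 68 − 15.021 = 52.979 m.
v² = 2a·d ⇒ a = v²/(2d) = 18.7757² / (2 × 52.979) = 352.527 / 105.958 = 3.3270 m/s².

Required deceleration ≈ 3.3 m/s²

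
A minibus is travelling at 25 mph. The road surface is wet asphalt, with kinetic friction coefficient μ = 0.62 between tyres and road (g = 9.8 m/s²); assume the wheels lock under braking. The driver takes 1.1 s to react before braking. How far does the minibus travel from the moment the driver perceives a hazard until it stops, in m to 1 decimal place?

25 mph × 0.44704 = 11.1760 m/s.
a = μg = 0.62 × 9.8 = 6.076 m/s².
Reaction distance = v·t_r = 11.1760 × 1.1 = 12.294 m.
Braking distance = v²/(2a) = 11.1760² / (2 × 6.076) = 124.903 / 12.152 = 10.278 m.
Total = 12.294 + 10.278 = 22.572 m.

Total stopping distance ≈ 22.6 m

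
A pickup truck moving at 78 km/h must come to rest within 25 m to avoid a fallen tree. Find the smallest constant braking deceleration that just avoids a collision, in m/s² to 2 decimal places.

78 km/h ÷ 3.6 = 21.6667 m/s.
v² = 2a·d ⇒ a = v²/(2d) = 21.6667² / (2 × 25.000) = 469.446 / 50.000 = 9.3889 m/s².

Required deceleration ≈ 9.39 m/s²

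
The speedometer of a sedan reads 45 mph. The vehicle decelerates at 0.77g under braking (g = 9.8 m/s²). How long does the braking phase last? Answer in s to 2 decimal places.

Braking time ≈ 2.67 s

45 mph × 0.44704 = 20.1168 m/s.
a = 0.77 × 9.8 = 7.546 m/s².
Braking time = v/a = 20.1168 / 7.546 = 2.666 s.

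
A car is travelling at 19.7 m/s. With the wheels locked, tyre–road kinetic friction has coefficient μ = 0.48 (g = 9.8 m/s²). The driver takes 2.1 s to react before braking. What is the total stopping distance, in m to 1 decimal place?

Total stopping distance ≈ 82.6 m

a = μg = 0.48 × 9.8 = 4.704 m/s².
Reaction distance = v·t_r = 19.7000 × 2.1 = 41.370 m.
Braking distance = v²/(2a) = 19.7000² / (2 × 4.704) = 388.090 / 9.408 = 41.251 m.
Total = 41.370 + 41.251 = 82.621 m.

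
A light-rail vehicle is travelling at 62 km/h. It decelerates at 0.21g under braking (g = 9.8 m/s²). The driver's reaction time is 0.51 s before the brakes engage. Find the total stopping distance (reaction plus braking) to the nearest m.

62 km/h ÷ 3.6 = 17.2222 m/s.
a = 0.21 × 9.8 = 2.058 m/s².
Reaction distance = v·t_r = 17.2222 × 0.51 = 8.783 m.
Braking distance = v²/(2a) = 17.2222² / (2 × 2.058) = 296.604 / 4.116 = 72.061 m.
Total = 8.783 + 72.061 = 80.844 m.

Total stopping distance ≈ 81 m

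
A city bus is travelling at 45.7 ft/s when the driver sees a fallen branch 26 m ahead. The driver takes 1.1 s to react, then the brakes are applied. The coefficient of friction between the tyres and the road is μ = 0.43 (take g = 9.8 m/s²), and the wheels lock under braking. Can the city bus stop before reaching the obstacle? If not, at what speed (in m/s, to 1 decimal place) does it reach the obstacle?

45.7 ft/s × 0.3048 = 13.9294 m/s.
a = μg = 0.43 × 9.8 = 4.214 m/s².
Reaction distance = 13.9294 × 1.1 = 15.322 m.
Braking distance needed to stop: v²/(2a) = 194.028 / 8.428 = 23.022 m, so total needed = 15.322 + 23.022 = 38.344 m > 26 m — it cannot stop.
Distance remaining when braking begins: 26 − 15.322 = 10.678 m.
v² = v₀² − 2a·d = 194.028 − 2 × 4.214 × 10.678 = 104.034 m²/s².
v = √104.034 = 10.200 m/s.

No — it strikes the obstacle at 10.2 m/s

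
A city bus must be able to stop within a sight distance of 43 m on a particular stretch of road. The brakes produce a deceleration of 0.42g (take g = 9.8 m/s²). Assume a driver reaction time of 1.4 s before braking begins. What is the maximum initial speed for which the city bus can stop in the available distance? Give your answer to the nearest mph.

a = 0.42 × 9.8 = 4.116 m/s².
Stopping distance: v·t_r + v²/(2a) = 43 with t_r = 1.4 s and a = 4.116 m/s².
So v² + 11.525 v − 353.98 = 0.
Positive root: v = −a·t_r + √((a·t_r)² + 2a·d) = −5.762 + √(33.201 + 353.98) = 13.9149 m/s.
13.9149 m/s ÷ 0.44704 = 31.127 mph.

Maximum speed ≈ 31 mph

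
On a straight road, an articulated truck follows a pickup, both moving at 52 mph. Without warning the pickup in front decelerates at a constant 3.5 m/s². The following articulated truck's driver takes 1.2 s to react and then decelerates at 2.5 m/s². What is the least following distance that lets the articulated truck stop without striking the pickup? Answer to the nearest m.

52 mph × 0.44704 = 23.2461 m/s.
Leader travels v²/(2a_L) = 540.381 / 7.000 = 77.197 m before stopping.
Follower covers v·t_r = 23.2461 × 1.2 = 27.895 m while reacting, then v²/(2a_F) = 540.381 / 5.000 = 108.076 m while braking, for a total of 27.895 + 108.076 = 135.971 m.
Since a_F ≤ a_L and the follower starts braking later, the follower is never slower than the leader, so the closest approach is when both have stopped.
Minimum gap = 135.971 − 77.197 = 58.774 m.

Minimum gap ≈ 59 m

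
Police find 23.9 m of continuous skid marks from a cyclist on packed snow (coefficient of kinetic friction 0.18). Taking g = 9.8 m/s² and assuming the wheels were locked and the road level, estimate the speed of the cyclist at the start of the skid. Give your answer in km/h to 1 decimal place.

Deceleration a = μg = 0.18 × 9.8 = 1.764 m/s².
v = √(2a·d) = √(2 × 1.764 × 23.9) = √84.319 = 9.1825 m/s.
= 9.1825 × 3.6 = 33.057 km/h.

Initial speed ≈ 33.1 km/h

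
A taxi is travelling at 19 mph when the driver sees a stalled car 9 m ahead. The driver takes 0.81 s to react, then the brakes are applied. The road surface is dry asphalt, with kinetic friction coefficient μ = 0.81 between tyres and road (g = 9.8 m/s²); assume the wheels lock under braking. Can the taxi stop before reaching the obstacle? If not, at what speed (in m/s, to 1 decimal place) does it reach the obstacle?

19 mph × 0.44704 = 8.4938 m/s.
a = μg = 0.81 × 9.8 = 7.938 m/s².
Reaction distance = 8.4938 × 0.81 = 6.880 m.
Braking distance needed to stop: v²/(2a) = 72.145 / 15.876 = 4.544 m, so total needed = 6.880 + 4.544 = 11.424 m > 9 m — it cannot stop.
Distance remaining when braking begins: 9 − 6.880 = 2.120 m.
v² = v₀² − 2a·d = 72.145 − 2 × 7.938 × 2.120 = 38.488 m²/s².
v = √38.488 = 6.204 m/s.

No — it strikes the obstacle at 6.2 m/s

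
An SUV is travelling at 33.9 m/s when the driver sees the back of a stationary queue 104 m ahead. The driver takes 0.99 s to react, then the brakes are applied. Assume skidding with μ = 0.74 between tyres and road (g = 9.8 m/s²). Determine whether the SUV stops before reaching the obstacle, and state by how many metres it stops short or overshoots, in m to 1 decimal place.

No — it overshoots by 8.8 m

a = μg = 0.74 × 9.8 = 7.252 m/s².
Reaction distance = 33.9000 × 0.99 = 33.561 m.
Braking distance = v²/(2a) = 1149.210 / 14.504 = 79.234 m.
Total stopping distance = 33.561 + 79.234 = 112.795 m, vs 104 m available — it cannot stop in time and overshoots by 112.795 − 104 = 8.795 m.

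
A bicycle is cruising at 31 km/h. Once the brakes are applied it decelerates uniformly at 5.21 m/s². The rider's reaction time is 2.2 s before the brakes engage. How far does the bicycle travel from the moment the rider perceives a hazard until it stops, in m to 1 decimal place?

31 km/h ÷ 3.6 = 8.6111 m/s.
Reaction distance = v·t_r = 8.6111 × 2.2 = 18.944 m.
Braking distance = v²/(2a) = 8.6111² / (2 × 5.210) = 74.151 / 10.420 = 7.116 m.
Total = 18.944 + 7.116 = 26.060 m.

Total stopping distance ≈ 26.1 m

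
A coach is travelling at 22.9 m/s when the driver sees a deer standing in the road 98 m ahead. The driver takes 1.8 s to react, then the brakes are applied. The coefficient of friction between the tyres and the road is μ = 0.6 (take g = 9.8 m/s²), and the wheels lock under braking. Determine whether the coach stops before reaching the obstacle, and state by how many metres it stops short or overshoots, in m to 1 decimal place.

Yes — it stops 12.2 m short of the obstacle

a = μg = 0.6 × 9.8 = 5.880 m/s².
Reaction distance = 22.9000 × 1.8 = 41.220 m.
Braking distance = v²/(2a) = 524.410 / 11.760 = 44.593 m.
Total stopping distance = 41.220 + 44.593 = 85.813 m, vs 98 m available — it stops with 98 − 85.813 = 12.187 m to spare.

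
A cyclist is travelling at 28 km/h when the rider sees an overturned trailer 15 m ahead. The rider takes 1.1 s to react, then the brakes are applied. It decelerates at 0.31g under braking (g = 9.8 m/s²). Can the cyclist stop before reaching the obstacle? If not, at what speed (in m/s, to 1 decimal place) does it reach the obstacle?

No — it strikes the obstacle at 4.6 m/s

28 km/h ÷ 3.6 = 7.7778 m/s.
a = 0.31 × 9.8 = 3.038 m/s².
Reaction distance = 7.7778 × 1.1 = 8.556 m.
Braking distance needed to stop: v²/(2a) = 60.494 / 6.076 = 9.956 m, so total needed = 8.556 + 9.956 = 18.512 m > 15 m — it cannot stop.
Distance remaining when braking begins: 15 − 8.556 = 6.444 m.
v² = v₀² − 2a·d = 60.494 − 2 × 3.038 × 6.444 = 21.340 m²/s².
v = √21.340 = 4.620 m/s.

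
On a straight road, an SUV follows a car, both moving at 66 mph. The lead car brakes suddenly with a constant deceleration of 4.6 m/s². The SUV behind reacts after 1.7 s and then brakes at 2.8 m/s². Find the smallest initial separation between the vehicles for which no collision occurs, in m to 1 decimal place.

66 mph × 0.44704 = 29.5046 m/s.
Leader travels v²/(2a_L) = 870.521 / 9.200 = 94.622 m before stopping.
Follower covers v·t_r = 29.5046 × 1.7 = 50.158 m while reacting, then v²/(2a_F) = 870.521 / 5.600 = 155.450 m while braking, for a total of 50.158 + 155.450 = 205.608 m.
Since a_F ≤ a_L and the follower starts braking later, the follower is never slower than the leader, so the closest approach is when both have stopped.
Minimum gap = 205.608 − 94.622 = 110.986 m.

Minimum gap ≈ 111.0 m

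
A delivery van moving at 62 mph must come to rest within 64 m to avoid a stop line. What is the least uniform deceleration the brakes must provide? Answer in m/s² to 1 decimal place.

Required deceleration ≈ 6.0 m/s²

62 mph × 0.44704 = 27.7165 m/s.
v² = 2a·d ⇒ a = v²/(2d) = 27.7165² / (2 × 64.000) = 768.204 / 128.000 = 6.0016 m/s².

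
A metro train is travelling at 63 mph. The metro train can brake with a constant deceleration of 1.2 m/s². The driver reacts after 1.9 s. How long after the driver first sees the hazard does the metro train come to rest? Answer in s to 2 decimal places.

63 mph × 0.44704 = 28.1635 m/s.
Braking time = v/a = 28.1635 / 1.200 = 23.470 s.
Total = 1.9 + 23.470 = 25.370 s.

Total time ≈ 25.37 s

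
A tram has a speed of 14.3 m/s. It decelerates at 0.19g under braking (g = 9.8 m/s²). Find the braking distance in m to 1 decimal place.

Braking distance ≈ 54.9 m

a = 0.19 × 9.8 = 1.862 m/s².
Braking distance = v²/(2a) = 14.3000² / (2 × 1.862) = 204.490 / 3.724 = 54.911 m.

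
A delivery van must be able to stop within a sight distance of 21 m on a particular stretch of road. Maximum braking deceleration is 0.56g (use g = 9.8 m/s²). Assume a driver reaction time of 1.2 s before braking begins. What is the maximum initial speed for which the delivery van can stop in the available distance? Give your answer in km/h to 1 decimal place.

Maximum speed ≈ 35.9 km/h

a = 0.56 × 9.8 = 5.488 m/s².
Stopping distance: v·t_r + v²/(2a) = 21 with t_r = 1.2 s and a = 5.488 m/s².
So v² + 13.171 v − 230.50 = 0.
Positive root: v = −a·t_r + √((a·t_r)² + 2a·d) = −6.586 + √(43.375 + 230.50) = 9.9632 m/s.
9.9632 m/s × 3.6 = 35.868 km/h.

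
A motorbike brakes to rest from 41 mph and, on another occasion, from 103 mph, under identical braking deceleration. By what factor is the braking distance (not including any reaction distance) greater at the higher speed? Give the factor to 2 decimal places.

Factor ≈ 6.31

Braking distance d = v²/(2a), so with a fixed, d ∝ v².
Factor = (103/41)² = 2.5122² = 6.3111.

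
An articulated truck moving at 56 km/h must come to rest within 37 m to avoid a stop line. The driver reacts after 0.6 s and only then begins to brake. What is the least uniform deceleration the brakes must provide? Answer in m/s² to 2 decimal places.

56 km/h ÷ 3.6 = 15.5556 m/s.
Distance covered during reaction = 15.5556 × 0.6 = 9.333 m.
Distance available for braking: 37 − 9.333 = 27.667 m.
v² = 2a·d ⇒ a = v²/(2d) = 15.5556² / (2 × 27.667) = 241.977 / 55.334 = 4.3730 m/s².

Required deceleration ≈ 4.37 m/s²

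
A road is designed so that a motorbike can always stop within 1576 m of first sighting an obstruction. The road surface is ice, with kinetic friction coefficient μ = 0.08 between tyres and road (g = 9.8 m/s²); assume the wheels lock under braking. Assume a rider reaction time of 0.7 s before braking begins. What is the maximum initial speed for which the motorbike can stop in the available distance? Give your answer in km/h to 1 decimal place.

a = μg = 0.08 × 9.8 = 0.784 m/s².
Stopping distance: v·t_r + v²/(2a) = 1576 with t_r = 0.7 s and a = 0.784 m/s².
So v² + 1.098 v − 2471.17 = 0.
Positive root: v = −a·t_r + √((a·t_r)² + 2a·d) = −0.549 + √(0.301 + 2471.17) = 49.1649 m/s.
49.1649 m/s × 3.6 = 176.994 km/h.

Maximum speed ≈ 177.0 km/h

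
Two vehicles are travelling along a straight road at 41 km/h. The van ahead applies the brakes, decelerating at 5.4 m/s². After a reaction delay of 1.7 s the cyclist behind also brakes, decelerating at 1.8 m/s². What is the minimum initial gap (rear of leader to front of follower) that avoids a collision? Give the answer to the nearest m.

41 km/h ÷ 3.6 = 11.3889 m/s.
Leader travels v²/(2a_L) = 129.707 / 10.800 = 12.010 m before stopping.
Follower covers v·t_r = 11.3889 × 1.7 = 19.361 m while reacting, then v²/(2a_F) = 129.707 / 3.600 = 36.030 m while braking, for a total of 19.361 + 36.030 = 55.391 m.
Since a_F ≤ a_L and the follower starts braking later, the follower is never slower than the leader, so the closest approach is when both have stopped.
Minimum gap = 55.391 − 12.010 = 43.381 m.

Minimum gap ≈ 43 m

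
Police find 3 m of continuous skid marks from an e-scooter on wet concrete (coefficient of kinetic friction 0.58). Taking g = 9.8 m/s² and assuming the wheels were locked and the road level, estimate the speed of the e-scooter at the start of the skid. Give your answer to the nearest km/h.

Initial speed ≈ 21 km/h

Deceleration a = μg = 0.58 × 9.8 = 5.684 m/s².
v = √(2a·d) = √(2 × 5.684 × 3) = √34.104 = 5.8399 m/s.
= 5.8399 × 3.6 = 21.024 km/h.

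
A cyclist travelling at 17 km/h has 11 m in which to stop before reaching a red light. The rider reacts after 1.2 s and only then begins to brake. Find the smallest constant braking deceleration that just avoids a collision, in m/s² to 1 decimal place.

17 km/h ÷ 3.6 = 4.7222 m/s.
Distance covered during reaction = 4.7222 × 1.2 = 5.667 m.
Distance available for braking: 11 − 5.667 = 5.333 m.
v² = 2a·d ⇒ a = v²/(2d) = 4.7222² / (2 × 5.333) = 22.299 / 10.666 = 2.0907 m/s².

Required deceleration ≈ 2.1 m/s²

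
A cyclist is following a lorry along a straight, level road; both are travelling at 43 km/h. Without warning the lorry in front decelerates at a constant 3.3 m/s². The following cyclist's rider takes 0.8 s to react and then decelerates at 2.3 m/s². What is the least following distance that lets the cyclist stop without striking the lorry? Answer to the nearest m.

Minimum gap ≈ 19 m

43 km/h ÷ 3.6 = 11.9444 m/s.
Leader travels v²/(2a_L) = 142.669 / 6.600 = 21.617 m before stopping.
Follower covers v·t_r = 11.9444 × 0.8 = 9.556 m while reacting, then v²/(2a_F) = 142.669 / 4.600 = 31.015 m while braking, for a total of 9.556 + 31.015 = 40.571 m.
Since a_F ≤ a_L and the follower starts braking later, the follower is never slower than the leader, so the closest approach is when both have stopped.
Minimum gap = 40.571 − 21.617 = 18.954 m.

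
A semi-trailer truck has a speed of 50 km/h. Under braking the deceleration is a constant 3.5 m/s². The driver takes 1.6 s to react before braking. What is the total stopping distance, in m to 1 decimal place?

50 km/h ÷ 3.6 = 13.8889 m/s.
Reaction distance = v·t_r = 13.8889 × 1.6 = 22.222 m.
Braking distance = v²/(2a) = 13.8889² / (2 × 3.500) = 192.902 / 7.000 = 27.557 m.
Total = 22.222 + 27.557 = 49.779 m.

Total stopping distance ≈ 49.8 m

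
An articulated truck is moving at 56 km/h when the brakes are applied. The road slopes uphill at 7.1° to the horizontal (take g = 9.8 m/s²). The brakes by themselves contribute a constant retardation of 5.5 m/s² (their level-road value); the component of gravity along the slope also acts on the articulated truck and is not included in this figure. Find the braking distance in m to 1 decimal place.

56 km/h ÷ 3.6 = 15.5556 m/s.
Gravity along the uphill slope adds to the braking deceleration: a_eff = 5.500 + 9.8·sin 7.1° = 5.500 + 1.211 = 6.711 m/s².
Braking distance = v²/(2a) = 15.5556² / (2 × 6.711) = 241.977 / 13.422 = 18.028 m.

Braking distance ≈ 18.0 m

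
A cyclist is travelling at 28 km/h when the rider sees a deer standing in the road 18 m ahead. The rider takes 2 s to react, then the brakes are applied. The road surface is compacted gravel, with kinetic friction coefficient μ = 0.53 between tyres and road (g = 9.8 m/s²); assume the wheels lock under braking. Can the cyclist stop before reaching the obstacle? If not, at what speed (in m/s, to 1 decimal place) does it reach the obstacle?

28 km/h ÷ 3.6 = 7.7778 m/s.
a = μg = 0.53 × 9.8 = 5.194 m/s².
Reaction distance = 7.7778 × 2 = 15.556 m.
Braking distance needed to stop: v²/(2a) = 60.494 / 10.388 = 5.823 m, so total needed = 15.556 + 5.823 = 21.379 m > 18 m — it cannot stop.
Distance remaining when braking begins: 18 − 15.556 = 2.444 m.
v² = v₀² − 2a·d = 60.494 − 2 × 5.194 × 2.444 = 35.106 m²/s².
v = √35.106 = 5.925 m/s.

No — it strikes the obstacle at 5.9 m/s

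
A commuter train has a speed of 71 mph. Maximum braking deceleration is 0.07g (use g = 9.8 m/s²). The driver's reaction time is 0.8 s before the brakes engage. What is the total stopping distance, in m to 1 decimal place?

Total stopping distance ≈ 759.7 m

71 mph × 0.44704 = 31.7398 m/s.
a = 0.07 × 9.8 = 0.686 m/s².
Reaction distance = v·t_r = 31.7398 × 0.8 = 25.392 m.
Braking distance = v²/(2a) = 31.7398² / (2 × 0.686) = 1007.415 / 1.372 = 734.267 m.
Total = 25.392 + 734.267 = 759.659 m.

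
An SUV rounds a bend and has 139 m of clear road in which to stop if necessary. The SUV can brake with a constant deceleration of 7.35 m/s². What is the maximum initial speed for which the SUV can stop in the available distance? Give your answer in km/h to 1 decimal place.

v²/(2a) = d ⇒ v = √(2 × 7.350 × 139) = √2043.30 = 45.2029 m/s.
45.2029 m/s × 3.6 = 162.730 km/h.

Maximum speed ≈ 162.7 km/h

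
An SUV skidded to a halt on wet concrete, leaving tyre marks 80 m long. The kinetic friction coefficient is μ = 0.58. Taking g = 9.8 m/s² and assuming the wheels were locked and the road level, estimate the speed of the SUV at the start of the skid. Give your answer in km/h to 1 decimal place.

Initial speed ≈ 108.6 km/h

Deceleration a = μg = 0.58 × 9.8 = 5.684 m/s².
v = √(2a·d) = √(2 × 5.684 × 80) = √909.440 = 30.1569 m/s.
= 30.1569 × 3.6 = 108.565 km/h.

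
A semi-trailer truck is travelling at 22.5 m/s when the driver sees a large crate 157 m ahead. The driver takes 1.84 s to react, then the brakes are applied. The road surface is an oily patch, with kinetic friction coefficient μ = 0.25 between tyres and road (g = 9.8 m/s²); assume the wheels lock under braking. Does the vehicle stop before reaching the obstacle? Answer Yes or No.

Yes

a = μg = 0.25 × 9.8 = 2.450 m/s².
Reaction distance = 22.5000 × 1.84 = 41.400 m.
Braking distance = v²/(2a) = 506.250 / 4.900 = 103.316 m.
Total stopping distance = 41.400 + 103.316 = 144.716 m, vs 157 m available — it stops with 157 − 144.716 = 12.284 m to spare.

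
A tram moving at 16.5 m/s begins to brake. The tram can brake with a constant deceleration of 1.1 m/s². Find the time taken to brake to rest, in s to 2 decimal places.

Braking time ≈ 15.00 s

Braking time = v/a = 16.5000 / 1.100 = 15.000 s.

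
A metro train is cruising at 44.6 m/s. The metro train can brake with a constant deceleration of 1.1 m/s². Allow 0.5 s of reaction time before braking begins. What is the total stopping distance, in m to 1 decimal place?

Total stopping distance ≈ 926.5 m

Reaction distance = v·t_r = 44.6000 × 0.5 = 22.300 m.
Braking distance = v²/(2a) = 44.6000² / (2 × 1.100) = 1989.160 / 2.200 = 904.164 m.
Total = 22.300 + 904.164 = 926.464 m.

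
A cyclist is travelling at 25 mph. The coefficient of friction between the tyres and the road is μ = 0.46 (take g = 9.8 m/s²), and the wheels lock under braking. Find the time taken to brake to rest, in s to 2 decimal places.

25 mph × 0.44704 = 11.1760 m/s.
a = μg = 0.46 × 9.8 = 4.508 m/s².
Braking time = v/a = 11.1760 / 4.508 = 2.479 s.

Braking time ≈ 2.48 s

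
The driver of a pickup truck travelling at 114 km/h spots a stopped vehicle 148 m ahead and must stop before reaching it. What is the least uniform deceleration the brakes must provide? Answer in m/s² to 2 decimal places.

Required deceleration ≈ 3.39 m/s²

114 km/h ÷ 3.6 = 31.6667 m/s.
v² = 2a·d ⇒ a = v²/(2d) = 31.6667² / (2 × 148.000) = 1002.780 / 296.000 = 3.3878 m/s².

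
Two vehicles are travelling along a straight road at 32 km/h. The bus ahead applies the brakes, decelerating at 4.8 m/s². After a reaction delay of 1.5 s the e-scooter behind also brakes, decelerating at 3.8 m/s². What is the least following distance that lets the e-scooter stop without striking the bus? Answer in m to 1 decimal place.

Minimum gap ≈ 15.5 m

32 km/h ÷ 3.6 = 8.8889 m/s.
Leader travels v²/(2a_L) = 79.013 / 9.600 = 8.231 m before stopping.
Follower covers v·t_r = 8.8889 × 1.5 = 13.333 m while reacting, then v²/(2a_F) = 79.013 / 7.600 = 10.396 m while braking, for a total of 13.333 + 10.396 = 23.729 m.
Since a_F ≤ a_L and the follower starts braking later, the follower is never slower than the leader, so the closest approach is when both have stopped.
Minimum gap = 23.729 − 8.231 = 15.498 m.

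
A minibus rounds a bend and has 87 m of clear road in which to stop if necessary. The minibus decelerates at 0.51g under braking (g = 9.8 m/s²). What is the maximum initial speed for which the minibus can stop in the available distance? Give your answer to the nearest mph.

a = 0.51 × 9.8 = 4.998 m/s².
v²/(2a) = d ⇒ v = √(2 × 4.998 × 87) = √869.65 = 29.4898 m/s.
29.4898 m/s ÷ 0.44704 = 65.967 mph.

Maximum speed ≈ 66 mph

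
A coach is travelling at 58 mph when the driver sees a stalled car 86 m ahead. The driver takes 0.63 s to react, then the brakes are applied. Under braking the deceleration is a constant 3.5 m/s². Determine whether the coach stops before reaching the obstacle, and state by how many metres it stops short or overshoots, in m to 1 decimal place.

No — it overshoots by 26.4 m

58 mph × 0.44704 = 25.9283 m/s.
Reaction distance = 25.9283 × 0.63 = 16.335 m.
Braking distance = v²/(2a) = 672.277 / 7.000 = 96.040 m.
Total stopping distance = 16.335 + 96.040 = 112.375 m, vs 86 m available — it cannot stop in time and overshoots by 112.375 − 86 = 26.375 m.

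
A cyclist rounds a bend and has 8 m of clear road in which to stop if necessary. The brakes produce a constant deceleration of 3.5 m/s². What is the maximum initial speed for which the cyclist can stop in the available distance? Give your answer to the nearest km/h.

v²/(2a) = d ⇒ v = √(2 × 3.500 × 8) = √56.00 = 7.4833 m/s.
7.4833 m/s × 3.6 = 26.940 km/h.

Maximum speed ≈ 27 km/h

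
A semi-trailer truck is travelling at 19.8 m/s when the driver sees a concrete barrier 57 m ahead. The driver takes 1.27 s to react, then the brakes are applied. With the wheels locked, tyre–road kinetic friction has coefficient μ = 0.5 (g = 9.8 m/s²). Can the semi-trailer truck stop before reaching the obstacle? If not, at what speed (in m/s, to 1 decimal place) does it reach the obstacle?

No — it strikes the obstacle at 8.9 m/s

a = μg = 0.5 × 9.8 = 4.900 m/s².
Reaction distance = 19.8000 × 1.27 = 25.146 m.
Braking distance needed to stop: v²/(2a) = 392.040 / 9.800 = 40.004 m, so total needed = 25.146 + 40.004 = 65.150 m > 57 m — it cannot stop.
Distance remaining when braking begins: 57 − 25.146 = 31.854 m.
v² = v₀² − 2a·d = 392.040 − 2 × 4.900 × 31.854 = 79.871 m²/s².
v = √79.871 = 8.937 m/s.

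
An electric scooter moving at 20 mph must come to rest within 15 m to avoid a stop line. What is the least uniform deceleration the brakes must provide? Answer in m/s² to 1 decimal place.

20 mph × 0.44704 = 8.9408 m/s.
v² = 2a·d ⇒ a = v²/(2d) = 8.9408² / (2 × 15.000) = 79.938 / 30.000 = 2.6646 m/s².

Required deceleration ≈ 2.7 m/s²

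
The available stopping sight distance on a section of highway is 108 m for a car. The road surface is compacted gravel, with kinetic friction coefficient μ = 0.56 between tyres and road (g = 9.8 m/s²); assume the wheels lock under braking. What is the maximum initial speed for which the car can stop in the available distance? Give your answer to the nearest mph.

Maximum speed ≈ 77 mph

a = μg = 0.56 × 9.8 = 5.488 m/s².
v²/(2a) = d ⇒ v = √(2 × 5.488 × 108) = √1185.41 = 34.4298 m/s.
34.4298 m/s ÷ 0.44704 = 77.017 mph.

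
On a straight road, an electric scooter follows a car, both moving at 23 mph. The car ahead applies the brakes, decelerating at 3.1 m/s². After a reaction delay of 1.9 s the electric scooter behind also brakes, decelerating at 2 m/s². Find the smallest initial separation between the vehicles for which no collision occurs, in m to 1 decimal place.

23 mph × 0.44704 = 10.2819 m/s.
Leader travels v²/(2a_L) = 105.717 / 6.200 = 17.051 m before stopping.
Follower covers v·t_r = 10.2819 × 1.9 = 19.536 m while reacting, then v²/(2a_F) = 105.717 / 4.000 = 26.429 m while braking, for a total of 19.536 + 26.429 = 45.965 m.
Since a_F ≤ a_L and the follower starts braking later, the follower is never slower than the leader, so the closest approach is when both have stopped.
Minimum gap = 45.965 − 17.051 = 28.914 m.

Minimum gap ≈ 28.9 m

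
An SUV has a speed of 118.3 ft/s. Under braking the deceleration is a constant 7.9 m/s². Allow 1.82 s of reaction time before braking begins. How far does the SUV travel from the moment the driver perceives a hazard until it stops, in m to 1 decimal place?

Total stopping distance ≈ 147.9 m

118.3 ft/s × 0.3048 = 36.0578 m/s.
Reaction distance = v·t_r = 36.0578 × 1.82 = 65.625 m.
Braking distance = v²/(2a) = 36.0578² / (2 × 7.900) = 1300.165 / 15.800 = 82.289 m.
Total = 65.625 + 82.289 = 147.914 m.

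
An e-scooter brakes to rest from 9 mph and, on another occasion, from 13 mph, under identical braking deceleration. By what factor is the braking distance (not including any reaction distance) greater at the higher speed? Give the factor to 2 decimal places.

Braking distance d = v²/(2a), so with a fixed, d ∝ v².
Factor = (13/9)² = 1.4444² = 2.0863.

Factor ≈ 2.09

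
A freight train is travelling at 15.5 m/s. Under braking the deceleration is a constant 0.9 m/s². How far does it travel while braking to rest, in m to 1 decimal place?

Braking distance ≈ 133.5 m

Braking distance = v²/(2a) = 15.5000² / (2 × 0.900) = 240.250 / 1.800 = 133.472 m.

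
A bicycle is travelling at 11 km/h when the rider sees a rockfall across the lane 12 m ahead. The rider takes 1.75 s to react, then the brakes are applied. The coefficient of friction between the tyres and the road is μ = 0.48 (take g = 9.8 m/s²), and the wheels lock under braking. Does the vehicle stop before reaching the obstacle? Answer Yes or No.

11 km/h ÷ 3.6 = 3.0556 m/s.
a = μg = 0.48 × 9.8 = 4.704 m/s².
Reaction distance = 3.0556 × 1.75 = 5.347 m.
Braking distance = v²/(2a) = 9.337 / 9.408 = 0.992 m.
Total stopping distance = 5.347 + 0.992 = 6.339 m, vs 12 m available — it stops with 12 − 6.339 = 5.661 m to spare.

Yes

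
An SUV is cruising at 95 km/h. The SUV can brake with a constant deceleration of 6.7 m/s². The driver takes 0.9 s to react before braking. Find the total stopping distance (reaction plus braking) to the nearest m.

Total stopping distance ≈ 76 m

95 km/h ÷ 3.6 = 26.3889 m/s.
Reaction distance = v·t_r = 26.3889 × 0.9 = 23.750 m.
Braking distance = v²/(2a) = 26.3889² / (2 × 6.700) = 696.374 / 13.400 = 51.968 m.
Total = 23.750 + 51.968 = 75.718 m.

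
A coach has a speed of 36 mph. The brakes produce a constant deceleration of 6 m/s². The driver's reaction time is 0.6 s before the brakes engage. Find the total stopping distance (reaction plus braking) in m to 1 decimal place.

Total stopping distance ≈ 31.2 m

36 mph × 0.44704 = 16.0934 m/s.
Reaction distance = v·t_r = 16.0934 × 0.6 = 9.656 m.
Braking distance = v²/(2a) = 16.0934² / (2 × 6.000) = 258.998 / 12.000 = 21.583 m.
Total = 9.656 + 21.583 = 31.239 m.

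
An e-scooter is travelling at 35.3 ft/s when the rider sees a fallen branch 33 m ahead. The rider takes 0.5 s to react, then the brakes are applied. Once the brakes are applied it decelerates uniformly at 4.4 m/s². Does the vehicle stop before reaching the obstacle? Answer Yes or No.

Yes

35.3 ft/s × 0.3048 = 10.7594 m/s.
Reaction distance = 10.7594 × 0.5 = 5.380 m.
Braking distance = v²/(2a) = 115.765 / 8.800 = 13.155 m.
Total stopping distance = 5.380 + 13.155 = 18.535 m, vs 33 m available — it stops with 33 − 18.535 = 14.465 m to spare.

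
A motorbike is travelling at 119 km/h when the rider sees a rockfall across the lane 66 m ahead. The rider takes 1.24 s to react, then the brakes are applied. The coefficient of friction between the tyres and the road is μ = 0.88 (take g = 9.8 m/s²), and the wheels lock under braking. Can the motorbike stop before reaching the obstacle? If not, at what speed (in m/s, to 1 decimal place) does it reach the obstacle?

No — it strikes the obstacle at 25.7 m/s

119 km/h ÷ 3.6 = 33.0556 m/s.
a = μg = 0.88 × 9.8 = 8.624 m/s².
Reaction distance = 33.0556 × 1.24 = 40.989 m.
Braking distance needed to stop: v²/(2a) = 1092.673 / 17.248 = 63.351 m, so total needed = 40.989 + 63.351 = 104.340 m > 66 m — it cannot stop.
Distance remaining when braking begins: 66 − 40.989 = 25.011 m.
v² = v₀² − 2a·d = 1092.673 − 2 × 8.624 × 25.011 = 661.283 m²/s².
v = √661.283 = 25.715 m/s.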